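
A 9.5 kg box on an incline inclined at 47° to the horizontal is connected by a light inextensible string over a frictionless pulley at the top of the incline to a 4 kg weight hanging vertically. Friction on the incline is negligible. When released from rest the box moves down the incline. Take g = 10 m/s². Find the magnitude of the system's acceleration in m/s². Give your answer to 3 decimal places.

For the box on the incline: the weight component along the slope is m₁g sin 47° = 9.5 × 10 × 0.7314 = 69.483 N and the normal force is N = m₁g cos 47° = 64.790 N.
Newton's second law for the box (down-slope positive): 69.483 − T = 9.5 a. For the hanging weight (upward positive): T − 4 × 10 = 4 a.
Adding the two equations eliminates T: 29.483 = 13.5 a, so a = 2.1839 m/s².

2.184 m/s²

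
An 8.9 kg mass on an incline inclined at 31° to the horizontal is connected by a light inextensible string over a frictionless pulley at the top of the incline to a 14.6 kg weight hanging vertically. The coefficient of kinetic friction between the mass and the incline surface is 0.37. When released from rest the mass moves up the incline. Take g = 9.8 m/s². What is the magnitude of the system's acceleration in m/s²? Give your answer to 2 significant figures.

For the mass on the incline: the weight component along the slope is m₁g sin 31° = 8.9 × 9.8 × 0.5150 = 44.918 N and the normal force is N = m₁g cos 31° = 74.762 N.
Kinetic friction opposes the mass's motion up the incline: f = μN = 0.37 × 74.762 = 27.662 N acting down the slope.
Newton's second law for the mass (up-slope positive): T − 44.918 − 27.662 = 8.9 a. For the hanging weight (downward positive): 14.6 × 9.8 − T = 14.6 a.
Adding the two equations eliminates T: 70.500 = 23.5 a, so a = 3.0000 m/s².

3.0 m/s²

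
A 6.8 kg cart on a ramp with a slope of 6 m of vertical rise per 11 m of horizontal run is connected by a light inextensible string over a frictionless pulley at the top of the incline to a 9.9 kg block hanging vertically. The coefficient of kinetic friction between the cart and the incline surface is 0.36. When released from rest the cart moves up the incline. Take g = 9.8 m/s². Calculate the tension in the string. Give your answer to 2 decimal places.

For the cart on the incline: the weight component along the slope is m₁g sin 28.61° = 6.8 × 9.8 × 0.4789 = 31.914 N and the normal force is N = m₁g cos 28.61° = 58.503 N.
Kinetic friction opposes the cart's motion up the incline: f = μN = 0.36 × 58.503 = 21.061 N acting down the slope.
Newton's second law for the cart (up-slope positive): T − 31.914 − 21.061 = 6.8 a. For the hanging block (downward positive): 9.9 × 9.8 − T = 9.9 a.
Adding the two equations eliminates T: 44.045 = 16.7 a, so a = 2.6374 m/s².
Then from the hanging block's equation, T = 9.9 × (9.8 − 2.6374) = 70.910 N.

70.91 N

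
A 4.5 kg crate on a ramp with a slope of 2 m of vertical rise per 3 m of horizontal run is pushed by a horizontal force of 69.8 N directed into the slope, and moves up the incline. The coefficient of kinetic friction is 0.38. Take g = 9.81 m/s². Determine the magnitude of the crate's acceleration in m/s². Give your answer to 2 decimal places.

1.09 m/s²

The horizontal push has components F cos 33.69° = 69.8 × 0.8321 = 58.081 N up the incline and F sin 33.69° = 69.8 × 0.5547 = 38.718 N pressing into the surface.
The normal force is therefore N = mg cos 33.69° + F sin 33.69° = 36.733 + 38.718 = 75.451 N, and kinetic friction down the slope is μN = 0.38 × 75.451 = 28.671 N.
Along the incline: F cos 33.69° − mg sin 33.69° − μN = ma, so 58.081 − 24.487 − 28.671 = 4.5 a, giving a = 1.0940 m/s².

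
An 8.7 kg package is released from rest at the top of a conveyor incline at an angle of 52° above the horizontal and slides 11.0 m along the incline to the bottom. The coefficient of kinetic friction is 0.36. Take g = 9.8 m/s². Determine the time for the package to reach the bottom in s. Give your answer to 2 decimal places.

1.99 s

The weight component along the incline is mg sin 52° = 67.186 N and the normal force is N = mg cos 52° = 52.491 N.
Friction up the slope is f = μN = 0.36 × 52.491 = 18.897 N, so the net downslope force is 67.186 − 18.897 = 48.289 N and a = 48.289 / 8.7 = 5.5505 m/s².
Starting from rest, L = ½at², so t = √(2L/a) = √(2 × 11.0 / 5.5505) = 1.9909 s.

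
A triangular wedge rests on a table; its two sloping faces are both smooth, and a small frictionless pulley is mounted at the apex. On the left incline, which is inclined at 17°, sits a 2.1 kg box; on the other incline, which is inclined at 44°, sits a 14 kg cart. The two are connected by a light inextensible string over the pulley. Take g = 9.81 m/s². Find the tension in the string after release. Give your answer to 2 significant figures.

18 N

Resolve each weight along its own incline: the 2.1 kg mass has component 2.1 × 9.81 × sin 17° = 6.023 N down its slope, and the 14 kg mass has 14 × 9.81 × sin 44° = 95.404 N down its slope.
The 14 kg side's 95.404 N exceeds the other side's 6.023 N, so that mass slides down and the 2.1 kg mass slides up. Taking that direction as positive, Newton's second law for the whole system gives 95.404 − 6.023 = (2.1 + 14) a, so a = 89.381 / 16.1 = 5.5516 m/s².
For the 2.1 kg mass (up-slope positive): T − 6.023 = 2.1 × 5.5516, so T = 17.681 N.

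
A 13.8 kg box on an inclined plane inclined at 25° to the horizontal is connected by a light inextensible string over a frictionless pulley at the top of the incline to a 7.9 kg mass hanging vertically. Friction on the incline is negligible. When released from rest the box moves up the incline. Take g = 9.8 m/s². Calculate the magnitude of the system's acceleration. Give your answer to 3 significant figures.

0.934 m/s²

For the box on the incline: the weight component along the slope is m₁g sin 25° = 13.8 × 9.8 × 0.4226 = 57.152 N and the normal force is N = m₁g cos 25° = 122.569 N.
Newton's second law for the box (up-slope positive): T − 57.152 = 13.8 a. For the hanging mass (downward positive): 7.9 × 9.8 − T = 7.9 a.
Adding the two equations eliminates T: 20.268 = 21.7 a, so a = 0.9340 m/s².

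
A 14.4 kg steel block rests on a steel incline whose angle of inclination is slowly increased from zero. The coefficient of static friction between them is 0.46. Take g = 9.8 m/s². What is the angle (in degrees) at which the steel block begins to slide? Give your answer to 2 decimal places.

At the threshold of sliding, static friction is at its maximum μ_s N and exactly balances the weight component along the incline: mg sin θ = μ_s mg cos θ.
Hence tan θ = μ_s = 0.46, so θ = arctan(0.46) = 24.7024°.

24.70°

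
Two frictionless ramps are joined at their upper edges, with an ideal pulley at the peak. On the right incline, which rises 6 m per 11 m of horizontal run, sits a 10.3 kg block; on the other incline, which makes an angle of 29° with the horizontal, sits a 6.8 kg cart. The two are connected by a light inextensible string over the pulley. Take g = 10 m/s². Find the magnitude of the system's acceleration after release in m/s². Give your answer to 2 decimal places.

0.96 m/s²

Resolve each weight along its own incline: the 10.3 kg mass has component 10.3 × 10 × sin 28.61° = 49.322 N down its slope, and the 6.8 kg mass has 6.8 × 10 × sin 29° = 32.967 N down its slope.
The 10.3 kg side's 49.322 N exceeds the other side's 32.967 N, so that mass slides down and the 6.8 kg mass slides up. Taking that direction as positive, Newton's second law for the whole system gives 49.322 − 32.967 = (10.3 + 6.8) a, so a = 16.355 / 17.1 = 0.9564 m/s².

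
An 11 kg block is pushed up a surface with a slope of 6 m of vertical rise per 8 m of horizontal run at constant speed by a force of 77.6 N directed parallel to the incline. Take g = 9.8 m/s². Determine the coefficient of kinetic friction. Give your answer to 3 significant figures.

0.150

At constant speed ΣF = 0 along the incline. The applied 77.6 N acts up the slope; the weight component mg sin 36.87° = 64.680 N and kinetic friction μN both act down the slope.
So 77.6 = 64.680 + μ × 86.240, giving μ = (77.6 − 64.680) / 86.240 = 0.1498.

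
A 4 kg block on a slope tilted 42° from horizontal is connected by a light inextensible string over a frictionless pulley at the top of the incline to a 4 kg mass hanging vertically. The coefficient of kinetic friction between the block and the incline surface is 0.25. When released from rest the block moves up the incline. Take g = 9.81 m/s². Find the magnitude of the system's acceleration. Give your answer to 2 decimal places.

For the block on the incline: the weight component along the slope is m₁g sin 42° = 4 × 9.81 × 0.6691 = 26.255 N and the normal force is N = m₁g cos 42° = 29.161 N.
Kinetic friction opposes the block's motion up the incline: f = μN = 0.25 × 29.161 = 7.290 N acting down the slope.
Newton's second law for the block (up-slope positive): T − 26.255 − 7.290 = 4 a. For the hanging mass (downward positive): 4 × 9.81 − T = 4 a.
Adding the two equations eliminates T: 5.695 = 8 a, so a = 0.7119 m/s².

0.71 m/s²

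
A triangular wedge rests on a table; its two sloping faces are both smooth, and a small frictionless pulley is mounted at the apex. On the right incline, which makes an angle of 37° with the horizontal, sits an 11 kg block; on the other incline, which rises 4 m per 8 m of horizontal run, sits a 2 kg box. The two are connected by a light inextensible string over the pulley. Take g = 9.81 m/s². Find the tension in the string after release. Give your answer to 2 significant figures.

17 N

Resolve each weight along its own incline: the 11 kg mass has component 11 × 9.81 × sin 37° = 64.942 N down its slope, and the 2 kg mass has 2 × 9.81 × sin 26.57° = 8.774 N down its slope.
The 11 kg side's 64.942 N exceeds the other side's 8.774 N, so that mass slides down and the 2 kg mass slides up. Taking that direction as positive, Newton's second law for the whole system gives 64.942 − 8.774 = (11 + 2) a, so a = 56.168 / 13 = 4.3206 m/s².
For the 2 kg mass (up-slope positive): T − 8.774 = 2 × 4.3206, so T = 17.415 N.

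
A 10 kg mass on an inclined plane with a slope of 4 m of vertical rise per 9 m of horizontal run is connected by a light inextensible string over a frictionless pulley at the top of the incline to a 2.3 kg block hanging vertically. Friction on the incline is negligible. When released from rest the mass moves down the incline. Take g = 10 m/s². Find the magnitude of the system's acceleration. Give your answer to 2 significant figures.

1.4 m/s²

For the mass on the incline: the weight component along the slope is m₁g sin 23.96° = 10 × 10 × 0.4061 = 40.610 N and the normal force is N = m₁g cos 23.96° = 91.381 N.
Newton's second law for the mass (down-slope positive): 40.610 − T = 10 a. For the hanging block (upward positive): T − 2.3 × 10 = 2.3 a.
Adding the two equations eliminates T: 17.610 = 12.3 a, so a = 1.4317 m/s².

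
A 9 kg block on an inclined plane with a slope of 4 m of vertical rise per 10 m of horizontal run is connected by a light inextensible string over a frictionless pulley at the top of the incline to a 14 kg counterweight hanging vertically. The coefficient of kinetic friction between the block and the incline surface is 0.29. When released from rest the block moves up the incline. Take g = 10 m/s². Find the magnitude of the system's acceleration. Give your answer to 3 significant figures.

3.58 m/s²

For the block on the incline: the weight component along the slope is m₁g sin 21.80° = 9 × 10 × 0.3714 = 33.426 N and the normal force is N = m₁g cos 21.80° = 83.563 N.
Kinetic friction opposes the block's motion up the incline: f = μN = 0.29 × 83.563 = 24.233 N acting down the slope.
Newton's second law for the block (up-slope positive): T − 33.426 − 24.233 = 9 a. For the hanging counterweight (downward positive): 14 × 10 − T = 14 a.
Adding the two equations eliminates T: 82.341 = 23 a, so a = 3.5800 m/s².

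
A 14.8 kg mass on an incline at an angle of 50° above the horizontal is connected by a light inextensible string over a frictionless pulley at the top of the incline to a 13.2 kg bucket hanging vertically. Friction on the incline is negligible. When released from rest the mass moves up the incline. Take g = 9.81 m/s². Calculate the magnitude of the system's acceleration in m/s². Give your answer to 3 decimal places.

For the mass on the incline: the weight component along the slope is m₁g sin 50° = 14.8 × 9.81 × 0.7660 = 111.214 N and the normal force is N = m₁g cos 50° = 93.325 N.
Newton's second law for the mass (up-slope positive): T − 111.214 = 14.8 a. For the hanging bucket (downward positive): 13.2 × 9.81 − T = 13.2 a.
Adding the two equations eliminates T: 18.278 = 28 a, so a = 0.6528 m/s².

0.653 m/s²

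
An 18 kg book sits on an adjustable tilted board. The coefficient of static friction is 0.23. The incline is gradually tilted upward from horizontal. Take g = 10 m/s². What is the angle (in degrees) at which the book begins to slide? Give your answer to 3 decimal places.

12.953°

At the threshold of sliding, static friction is at its maximum μ_s N and exactly balances the weight component along the incline: mg sin θ = μ_s mg cos θ.
Hence tan θ = μ_s = 0.23, so θ = arctan(0.23) = 12.9528°.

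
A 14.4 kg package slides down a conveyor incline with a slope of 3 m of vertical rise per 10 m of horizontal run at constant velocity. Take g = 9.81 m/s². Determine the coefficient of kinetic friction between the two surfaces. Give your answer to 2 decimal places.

0.30

At constant velocity the net force along the incline is zero: mg sin 16.70° = μ mg cos 16.70°.
So μ = tan 16.70° = 0.2873 / 0.9578 = 0.3000.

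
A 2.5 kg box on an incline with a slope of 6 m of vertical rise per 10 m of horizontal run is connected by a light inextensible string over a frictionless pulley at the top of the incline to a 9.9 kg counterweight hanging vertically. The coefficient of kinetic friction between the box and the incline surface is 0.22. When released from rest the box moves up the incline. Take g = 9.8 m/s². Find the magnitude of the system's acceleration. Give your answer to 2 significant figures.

6.4 m/s²

For the box on the incline: the weight component along the slope is m₁g sin 30.96° = 2.5 × 9.8 × 0.5145 = 12.605 N and the normal force is N = m₁g cos 30.96° = 21.009 N.
Kinetic friction opposes the box's motion up the incline: f = μN = 0.22 × 21.009 = 4.622 N acting down the slope.
Newton's second law for the box (up-slope positive): T − 12.605 − 4.622 = 2.5 a. For the hanging counterweight (downward positive): 9.9 × 9.8 − T = 9.9 a.
Adding the two equations eliminates T: 79.793 = 12.4 a, so a = 6.4349 m/s².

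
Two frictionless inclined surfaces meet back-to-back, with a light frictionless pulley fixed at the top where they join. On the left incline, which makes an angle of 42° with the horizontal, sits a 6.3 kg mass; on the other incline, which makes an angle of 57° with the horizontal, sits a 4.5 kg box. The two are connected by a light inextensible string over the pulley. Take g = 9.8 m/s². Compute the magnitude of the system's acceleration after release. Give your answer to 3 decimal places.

Resolve each weight along its own incline: the 6.3 kg mass has component 6.3 × 9.8 × sin 42° = 41.312 N down its slope, and the 4.5 kg mass has 4.5 × 9.8 × sin 57° = 36.985 N down its slope.
The 6.3 kg side's 41.312 N exceeds the other side's 36.985 N, so that mass slides down and the 4.5 kg mass slides up. Taking that direction as positive, Newton's second law for the whole system gives 41.312 − 36.985 = (6.3 + 4.5) a, so a = 4.327 / 10.8 = 0.4006 m/s².

0.401 m/s²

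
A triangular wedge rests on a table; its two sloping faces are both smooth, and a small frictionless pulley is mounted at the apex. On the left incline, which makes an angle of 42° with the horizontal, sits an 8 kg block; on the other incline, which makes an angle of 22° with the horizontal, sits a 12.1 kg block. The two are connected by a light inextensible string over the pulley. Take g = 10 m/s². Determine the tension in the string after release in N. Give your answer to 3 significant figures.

50.3 N

Resolve each weight along its own incline: the 8 kg mass has component 8 × 10 × sin 42° = 53.530 N down its slope, and the 12.1 kg mass has 12.1 × 10 × sin 22° = 45.327 N down its slope.
The 8 kg side's 53.530 N exceeds the other side's 45.327 N, so that mass slides down and the 12.1 kg mass slides up. Taking that direction as positive, Newton's second law for the whole system gives 53.530 − 45.327 = (8 + 12.1) a, so a = 8.203 / 20.1 = 0.4081 m/s².
For the 12.1 kg mass (up-slope positive): T − 45.327 = 12.1 × 0.4081, so T = 50.265 N.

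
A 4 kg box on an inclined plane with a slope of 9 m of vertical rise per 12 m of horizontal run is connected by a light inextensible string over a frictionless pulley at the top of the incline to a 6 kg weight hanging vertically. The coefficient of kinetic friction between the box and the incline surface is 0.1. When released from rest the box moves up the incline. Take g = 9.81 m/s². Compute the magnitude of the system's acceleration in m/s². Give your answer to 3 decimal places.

3.218 m/s²

For the box on the incline: the weight component along the slope is m₁g sin 36.87° = 4 × 9.81 × 0.6000 = 23.544 N and the normal force is N = m₁g cos 36.87° = 31.392 N.
Kinetic friction opposes the box's motion up the incline: f = μN = 0.1 × 31.392 = 3.139 N acting down the slope.
Newton's second law for the box (up-slope positive): T − 23.544 − 3.139 = 4 a. For the hanging weight (downward positive): 6 × 9.81 − T = 6 a.
Adding the two equations eliminates T: 32.177 = 10 a, so a = 3.2177 m/s².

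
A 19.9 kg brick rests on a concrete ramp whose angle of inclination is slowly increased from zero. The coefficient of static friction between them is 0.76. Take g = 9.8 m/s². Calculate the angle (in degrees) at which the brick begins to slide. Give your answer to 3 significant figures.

At the threshold of sliding, static friction is at its maximum μ_s N and exactly balances the weight component along the incline: mg sin θ = μ_s mg cos θ.
Hence tan θ = μ_s = 0.76, so θ = arctan(0.76) = 37.2348°.

37.2°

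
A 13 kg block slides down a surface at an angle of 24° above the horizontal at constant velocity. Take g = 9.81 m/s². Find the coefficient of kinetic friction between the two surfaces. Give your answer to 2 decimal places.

0.45

At constant velocity the net force along the incline is zero: mg sin 24° = μ mg cos 24°.
So μ = tan 24° = 0.4067 / 0.9135 = 0.4452.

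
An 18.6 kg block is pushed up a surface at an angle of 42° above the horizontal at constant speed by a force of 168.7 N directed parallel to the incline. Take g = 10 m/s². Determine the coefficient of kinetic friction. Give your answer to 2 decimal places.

0.32

At constant speed ΣF = 0 along the incline. The applied 168.7 N acts up the slope; the weight component mg sin 42° = 124.458 N and kinetic friction μN both act down the slope.
So 168.7 = 124.458 + μ × 138.225, giving μ = (168.7 − 124.458) / 138.225 = 0.3201.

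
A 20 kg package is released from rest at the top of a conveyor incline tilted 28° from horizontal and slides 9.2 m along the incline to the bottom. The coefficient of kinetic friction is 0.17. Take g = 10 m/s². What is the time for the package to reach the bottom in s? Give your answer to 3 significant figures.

2.40 s

The weight component along the incline is mg sin 28° = 93.894 N and the normal force is N = mg cos 28° = 176.590 N.
Friction up the slope is f = μN = 0.17 × 176.590 = 30.020 N, so the net downslope force is 93.894 − 30.020 = 63.874 N and a = 63.874 / 20 = 3.1937 m/s².
Starting from rest, L = ½at², so t = √(2L/a) = √(2 × 9.2 / 3.1937) = 2.4003 s.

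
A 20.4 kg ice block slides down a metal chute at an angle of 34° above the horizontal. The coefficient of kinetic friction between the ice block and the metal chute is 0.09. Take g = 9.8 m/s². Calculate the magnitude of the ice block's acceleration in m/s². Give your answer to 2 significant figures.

Resolving the weight along the incline: the component pulling the ice block down the slope is mg sin 34° = 20.4 × 9.8 × 0.5592 = 111.795 N, and the normal force is N = mg cos 34° = 20.4 × 9.8 × 0.8290 = 165.734 N.
Kinetic friction acts up the slope with magnitude f = μN = 0.09 × 165.734 = 14.916 N.
Net force along the incline is 111.795 − 14.916 = 96.879 N, so a = 96.879 / 20.4 = 4.7490 m/s².

4.7 m/s²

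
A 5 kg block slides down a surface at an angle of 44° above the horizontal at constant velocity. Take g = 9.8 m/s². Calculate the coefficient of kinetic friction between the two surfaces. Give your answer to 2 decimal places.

0.97

At constant velocity the net force along the incline is zero: mg sin 44° = μ mg cos 44°.
So μ = tan 44° = 0.6947 / 0.7193 = 0.9658.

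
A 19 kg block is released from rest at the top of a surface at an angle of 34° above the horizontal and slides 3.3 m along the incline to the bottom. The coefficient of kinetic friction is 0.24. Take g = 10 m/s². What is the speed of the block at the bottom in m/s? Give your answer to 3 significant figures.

4.88 m/s

The weight component along the incline is mg sin 34° = 106.247 N and the normal force is N = mg cos 34° = 157.517 N.
Friction up the slope is f = μN = 0.24 × 157.517 = 37.804 N, so the net downslope force is 106.247 − 37.804 = 68.443 N and a = 68.443 / 19 = 3.6023 m/s².
Starting from rest over a distance of 3.3 m, v² = 2aL = 2 × 3.6023 × 3.3 = 23.7752, so v = 4.8760 m/s.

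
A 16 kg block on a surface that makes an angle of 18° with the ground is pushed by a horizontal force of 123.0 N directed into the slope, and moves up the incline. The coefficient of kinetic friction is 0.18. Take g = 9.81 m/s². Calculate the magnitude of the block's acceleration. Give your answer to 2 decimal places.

The horizontal push has components F cos 18° = 123.0 × 0.9511 = 116.985 N up the incline and F sin 18° = 123.0 × 0.3090 = 38.007 N pressing into the surface.
The normal force is therefore N = mg cos 18° + F sin 18° = 149.285 + 38.007 = 187.292 N, and kinetic friction down the slope is μN = 0.18 × 187.292 = 33.713 N.
Along the incline: F cos 18° − mg sin 18° − μN = ma, so 116.985 − 48.501 − 33.713 = 16 a, giving a = 2.1732 m/s².

2.17 m/s²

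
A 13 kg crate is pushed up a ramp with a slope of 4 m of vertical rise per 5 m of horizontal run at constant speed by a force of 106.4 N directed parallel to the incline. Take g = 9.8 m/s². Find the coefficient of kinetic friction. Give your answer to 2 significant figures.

At constant speed ΣF = 0 along the incline. The applied 106.4 N acts up the slope; the weight component mg sin 38.66° = 79.586 N and kinetic friction μN both act down the slope.
So 106.4 = 79.586 + μ × 99.483, giving μ = (106.4 − 79.586) / 99.483 = 0.2695.

0.27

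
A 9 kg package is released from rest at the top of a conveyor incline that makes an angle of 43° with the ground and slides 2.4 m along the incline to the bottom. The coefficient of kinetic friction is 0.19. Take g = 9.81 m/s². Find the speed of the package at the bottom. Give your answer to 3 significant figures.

The weight component along the incline is mg sin 43° = 60.214 N and the normal force is N = mg cos 43° = 64.571 N.
Friction up the slope is f = μN = 0.19 × 64.571 = 12.268 N, so the net downslope force is 60.214 − 12.268 = 47.946 N and a = 47.946 / 9 = 5.3273 m/s².
Starting from rest over a distance of 2.4 m, v² = 2aL = 2 × 5.3273 × 2.4 = 25.5710, so v = 5.0568 m/s.

5.06 m/s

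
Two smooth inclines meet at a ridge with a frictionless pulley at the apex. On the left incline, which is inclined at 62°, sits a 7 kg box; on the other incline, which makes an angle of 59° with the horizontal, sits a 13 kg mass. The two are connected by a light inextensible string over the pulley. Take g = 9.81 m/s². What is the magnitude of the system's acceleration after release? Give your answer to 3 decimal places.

Resolve each weight along its own incline: the 7 kg mass has component 7 × 9.81 × sin 62° = 60.632 N down its slope, and the 13 kg mass has 13 × 9.81 × sin 59° = 109.315 N down its slope.
The 13 kg side's 109.315 N exceeds the other side's 60.632 N, so that mass slides down and the 7 kg mass slides up. Taking that direction as positive, Newton's second law for the whole system gives 109.315 − 60.632 = (7 + 13) a, so a = 48.683 / 20 = 2.4341 m/s².

2.434 m/s²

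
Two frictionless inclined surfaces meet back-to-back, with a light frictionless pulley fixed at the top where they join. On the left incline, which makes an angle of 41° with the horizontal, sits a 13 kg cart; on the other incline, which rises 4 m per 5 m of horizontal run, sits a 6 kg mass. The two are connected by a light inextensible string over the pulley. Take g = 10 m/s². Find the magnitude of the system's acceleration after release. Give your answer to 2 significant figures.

2.5 m/s²

Resolve each weight along its own incline: the 13 kg mass has component 13 × 10 × sin 41° = 85.288 N down its slope, and the 6 kg mass has 6 × 10 × sin 38.66° = 37.482 N down its slope.
The 13 kg side's 85.288 N exceeds the other side's 37.482 N, so that mass slides down and the 6 kg mass slides up. Taking that direction as positive, Newton's second law for the whole system gives 85.288 − 37.482 = (13 + 6) a, so a = 47.806 / 19 = 2.5161 m/s².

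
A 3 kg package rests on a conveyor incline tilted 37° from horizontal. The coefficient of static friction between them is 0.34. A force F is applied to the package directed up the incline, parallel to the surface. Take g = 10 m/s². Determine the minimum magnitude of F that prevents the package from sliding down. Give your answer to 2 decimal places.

9.91 N

The normal force is N = mg cos 37° = 23.959 N. With F at its minimum the package is on the verge of sliding down, so static friction is at its maximum μ_s N = 0.34 × 23.959 = 8.146 N and acts up the slope.
Equilibrium along the incline: F + μ_s N = mg sin 37°, so F = 18.054 − 8.146 = 9.908 N.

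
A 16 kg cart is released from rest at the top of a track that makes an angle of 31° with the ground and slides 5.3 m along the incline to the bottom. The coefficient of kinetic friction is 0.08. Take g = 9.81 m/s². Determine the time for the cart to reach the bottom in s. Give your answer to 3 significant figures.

1.56 s

The weight component along the incline is mg sin 31° = 80.840 N and the normal force is N = mg cos 31° = 134.541 N.
Friction up the slope is f = μN = 0.08 × 134.541 = 10.763 N, so the net downslope force is 80.840 − 10.763 = 70.077 N and a = 70.077 / 16 = 4.3798 m/s².
Starting from rest, L = ½at², so t = √(2L/a) = √(2 × 5.3 / 4.3798) = 1.5557 s.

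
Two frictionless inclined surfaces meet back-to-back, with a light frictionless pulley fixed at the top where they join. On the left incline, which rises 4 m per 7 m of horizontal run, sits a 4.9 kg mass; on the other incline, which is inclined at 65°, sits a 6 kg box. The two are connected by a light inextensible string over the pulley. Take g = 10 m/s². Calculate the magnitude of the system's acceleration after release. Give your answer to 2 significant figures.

Resolve each weight along its own incline: the 4.9 kg mass has component 4.9 × 10 × sin 29.74° = 24.311 N down its slope, and the 6 kg mass has 6 × 10 × sin 65° = 54.378 N down its slope.
The 6 kg side's 54.378 N exceeds the other side's 24.311 N, so that mass slides down and the 4.9 kg mass slides up. Taking that direction as positive, Newton's second law for the whole system gives 54.378 − 24.311 = (4.9 + 6) a, so a = 30.067 / 10.9 = 2.7584 m/s².

2.8 m/s²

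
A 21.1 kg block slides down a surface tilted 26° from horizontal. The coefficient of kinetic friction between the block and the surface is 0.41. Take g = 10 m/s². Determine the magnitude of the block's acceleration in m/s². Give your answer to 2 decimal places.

0.70 m/s²

Resolving the weight along the incline: the component pulling the block down the slope is mg sin 26° = 21.1 × 10 × 0.4384 = 92.502 N, and the normal force is N = mg cos 26° = 21.1 × 10 × 0.8988 = 189.647 N.
Kinetic friction acts up the slope with magnitude f = μN = 0.41 × 189.647 = 77.755 N.
Net force along the incline is 92.502 − 77.755 = 14.747 N, so a = 14.747 / 21.1 = 0.6989 m/s².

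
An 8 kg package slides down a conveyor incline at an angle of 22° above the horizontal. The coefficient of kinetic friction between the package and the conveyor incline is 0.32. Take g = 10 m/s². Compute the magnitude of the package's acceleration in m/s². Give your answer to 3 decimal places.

0.779 m/s²

Resolving the weight along the incline: the component pulling the package down the slope is mg sin 22° = 8 × 10 × 0.3746 = 29.968 N, and the normal force is N = mg cos 22° = 8 × 10 × 0.9272 = 74.176 N.
Kinetic friction acts up the slope with magnitude f = μN = 0.32 × 74.176 = 23.736 N.
Net force along the incline is 29.968 − 23.736 = 6.232 N, so a = 6.232 / 8 = 0.7790 m/s².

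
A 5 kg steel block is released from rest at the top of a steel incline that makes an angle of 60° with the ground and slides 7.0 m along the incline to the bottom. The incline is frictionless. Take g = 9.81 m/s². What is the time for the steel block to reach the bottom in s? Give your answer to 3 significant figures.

1.28 s

The weight component along the incline is mg sin 60° = 42.479 N and the normal force is N = mg cos 60° = 24.525 N.
With no friction, a = g sin 60° = 8.4957 m/s².
Starting from rest, L = ½at², so t = √(2L/a) = √(2 × 7.0 / 8.4957) = 1.2837 s.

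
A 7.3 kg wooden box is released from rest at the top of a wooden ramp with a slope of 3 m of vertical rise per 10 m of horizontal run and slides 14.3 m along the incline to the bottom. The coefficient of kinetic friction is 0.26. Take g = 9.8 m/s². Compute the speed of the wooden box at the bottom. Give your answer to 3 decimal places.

3.277 m/s

The weight component along the incline is mg sin 16.70° = 20.557 N and the normal force is N = mg cos 16.70° = 68.523 N.
Friction up the slope is f = μN = 0.26 × 68.523 = 17.816 N, so the net downslope force is 20.557 − 17.816 = 2.741 N and a = 2.741 / 7.3 = 0.3755 m/s².
Starting from rest over a distance of 14.3 m, v² = 2aL = 2 × 0.3755 × 14.3 = 10.7393, so v = 3.2771 m/s.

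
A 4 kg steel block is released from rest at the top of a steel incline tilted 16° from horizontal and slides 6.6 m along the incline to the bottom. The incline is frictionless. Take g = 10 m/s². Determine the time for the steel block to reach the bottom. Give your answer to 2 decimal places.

2.19 s

The weight component along the incline is mg sin 16° = 11.025 N and the normal force is N = mg cos 16° = 38.450 N.
With no friction, a = g sin 16° = 2.7564 m/s².
Starting from rest, L = ½at², so t = √(2L/a) = √(2 × 6.6 / 2.7564) = 2.1883 s.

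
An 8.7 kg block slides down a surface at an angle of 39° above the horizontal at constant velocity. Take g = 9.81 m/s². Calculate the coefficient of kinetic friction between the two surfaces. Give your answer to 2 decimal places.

At constant velocity the net force along the incline is zero: mg sin 39° = μ mg cos 39°.
So μ = tan 39° = 0.6293 / 0.7771 = 0.8098.

0.81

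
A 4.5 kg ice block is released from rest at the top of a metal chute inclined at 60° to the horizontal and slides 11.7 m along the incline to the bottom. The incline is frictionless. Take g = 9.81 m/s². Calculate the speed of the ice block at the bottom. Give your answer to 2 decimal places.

The weight component along the incline is mg sin 60° = 38.231 N and the normal force is N = mg cos 60° = 22.073 N.
With no friction, a = g sin 60° = 8.4957 m/s².
Starting from rest over a distance of 11.7 m, v² = 2aL = 2 × 8.4957 × 11.7 = 198.7994, so v = 14.0996 m/s.

14.10 m/s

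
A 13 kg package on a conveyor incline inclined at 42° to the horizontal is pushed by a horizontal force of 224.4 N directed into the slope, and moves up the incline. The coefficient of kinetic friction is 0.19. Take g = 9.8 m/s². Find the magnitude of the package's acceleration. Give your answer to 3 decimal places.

2.692 m/s²

The horizontal push has components F cos 42° = 224.4 × 0.7431 = 166.752 N up the incline and F sin 42° = 224.4 × 0.6691 = 150.146 N pressing into the surface.
The normal force is therefore N = mg cos 42° + F sin 42° = 94.671 + 150.146 = 244.817 N, and kinetic friction down the slope is μN = 0.19 × 244.817 = 46.515 N.
Along the incline: F cos 42° − mg sin 42° − μN = ma, so 166.752 − 85.243 − 46.515 = 13 a, giving a = 2.6918 m/s².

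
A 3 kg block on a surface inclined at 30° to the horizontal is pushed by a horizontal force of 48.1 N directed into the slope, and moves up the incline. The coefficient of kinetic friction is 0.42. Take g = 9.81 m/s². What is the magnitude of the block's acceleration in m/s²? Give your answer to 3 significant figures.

2.05 m/s²

The horizontal push has components F cos 30° = 48.1 × 0.8660 = 41.655 N up the incline and F sin 30° = 48.1 × 0.5000 = 24.050 N pressing into the surface.
The normal force is therefore N = mg cos 30° + F sin 30° = 25.486 + 24.050 = 49.536 N, and kinetic friction down the slope is μN = 0.42 × 49.536 = 20.805 N.
Along the incline: F cos 30° − mg sin 30° − μN = ma, so 41.655 − 14.715 − 20.805 = 3 a, giving a = 2.0450 m/s².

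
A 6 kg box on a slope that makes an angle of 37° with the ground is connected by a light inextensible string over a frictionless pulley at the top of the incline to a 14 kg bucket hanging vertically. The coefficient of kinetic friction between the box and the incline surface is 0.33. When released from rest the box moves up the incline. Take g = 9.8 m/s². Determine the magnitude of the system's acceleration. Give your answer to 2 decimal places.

For the box on the incline: the weight component along the slope is m₁g sin 37° = 6 × 9.8 × 0.6018 = 35.386 N and the normal force is N = m₁g cos 37° = 46.960 N.
Kinetic friction opposes the box's motion up the incline: f = μN = 0.33 × 46.960 = 15.497 N acting down the slope.
Newton's second law for the box (up-slope positive): T − 35.386 − 15.497 = 6 a. For the hanging bucket (downward positive): 14 × 9.8 − T = 14 a.
Adding the two equations eliminates T: 86.317 = 20 a, so a = 4.3158 m/s².

4.32 m/s²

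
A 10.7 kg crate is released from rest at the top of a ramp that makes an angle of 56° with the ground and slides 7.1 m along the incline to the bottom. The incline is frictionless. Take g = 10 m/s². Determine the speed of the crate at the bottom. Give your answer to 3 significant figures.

10.9 m/s

The weight component along the incline is mg sin 56° = 88.707 N and the normal force is N = mg cos 56° = 59.834 N.
With no friction, a = g sin 56° = 8.2904 m/s².
Starting from rest over a distance of 7.1 m, v² = 2aL = 2 × 8.2904 × 7.1 = 117.7237, so v = 10.8501 m/s.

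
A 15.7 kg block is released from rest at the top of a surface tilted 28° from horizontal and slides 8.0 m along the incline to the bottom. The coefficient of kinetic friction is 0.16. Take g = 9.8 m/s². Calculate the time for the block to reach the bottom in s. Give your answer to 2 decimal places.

The weight component along the incline is mg sin 28° = 72.233 N and the normal force is N = mg cos 28° = 135.850 N.
Friction up the slope is f = μN = 0.16 × 135.850 = 21.736 N, so the net downslope force is 72.233 − 21.736 = 50.497 N and a = 50.497 / 15.7 = 3.2164 m/s².
Starting from rest, L = ½at², so t = √(2L/a) = √(2 × 8.0 / 3.2164) = 2.2304 s.

2.23 s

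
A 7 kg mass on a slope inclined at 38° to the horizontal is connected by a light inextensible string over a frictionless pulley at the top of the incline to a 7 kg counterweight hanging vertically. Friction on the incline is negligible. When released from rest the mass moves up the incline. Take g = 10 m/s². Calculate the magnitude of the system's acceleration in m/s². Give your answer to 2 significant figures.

For the mass on the incline: the weight component along the slope is m₁g sin 38° = 7 × 10 × 0.6157 = 43.099 N and the normal force is N = m₁g cos 38° = 55.161 N.
Newton's second law for the mass (up-slope positive): T − 43.099 = 7 a. For the hanging counterweight (downward positive): 7 × 10 − T = 7 a.
Adding the two equations eliminates T: 26.901 = 14 a, so a = 1.9215 m/s².

1.9 m/s²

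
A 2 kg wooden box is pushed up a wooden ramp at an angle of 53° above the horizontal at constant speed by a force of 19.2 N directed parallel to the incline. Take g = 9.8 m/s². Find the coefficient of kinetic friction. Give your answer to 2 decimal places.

At constant speed ΣF = 0 along the incline. The applied 19.2 N acts up the slope; the weight component mg sin 53° = 15.653 N and kinetic friction μN both act down the slope.
So 19.2 = 15.653 + μ × 11.796, giving μ = (19.2 − 15.653) / 11.796 = 0.3007.

0.30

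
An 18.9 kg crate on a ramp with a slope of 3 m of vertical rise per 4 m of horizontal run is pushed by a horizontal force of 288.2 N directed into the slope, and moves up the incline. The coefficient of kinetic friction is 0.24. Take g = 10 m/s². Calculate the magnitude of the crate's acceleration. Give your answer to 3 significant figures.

2.08 m/s²

The horizontal push has components F cos 36.87° = 288.2 × 0.8000 = 230.560 N up the incline and F sin 36.87° = 288.2 × 0.6000 = 172.920 N pressing into the surface.
The normal force is therefore N = mg cos 36.87° + F sin 36.87° = 151.200 + 172.920 = 324.120 N, and kinetic friction down the slope is μN = 0.24 × 324.120 = 77.789 N.
Along the incline: F cos 36.87° − mg sin 36.87° − μN = ma, so 230.560 − 113.400 − 77.789 = 18.9 a, giving a = 2.0831 m/s².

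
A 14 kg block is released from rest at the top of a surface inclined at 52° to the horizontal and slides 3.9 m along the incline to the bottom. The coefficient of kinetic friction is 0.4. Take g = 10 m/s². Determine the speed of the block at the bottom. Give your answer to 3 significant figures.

6.50 m/s

The weight component along the incline is mg sin 52° = 110.322 N and the normal force is N = mg cos 52° = 86.193 N.
Friction up the slope is f = μN = 0.4 × 86.193 = 34.477 N, so the net downslope force is 110.322 − 34.477 = 75.845 N and a = 75.845 / 14 = 5.4175 m/s².
Starting from rest over a distance of 3.9 m, v² = 2aL = 2 × 5.4175 × 3.9 = 42.2565, so v = 6.5005 m/s.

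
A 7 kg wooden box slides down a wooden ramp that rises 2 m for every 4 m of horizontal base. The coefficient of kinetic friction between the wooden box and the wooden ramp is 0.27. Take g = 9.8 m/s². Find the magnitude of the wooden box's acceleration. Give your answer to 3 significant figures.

2.02 m/s²

Resolving the weight along the incline: the component pulling the wooden box down the slope is mg sin 26.57° = 7 × 9.8 × 0.4472 = 30.678 N, and the normal force is N = mg cos 26.57° = 7 × 9.8 × 0.8944 = 61.356 N.
Kinetic friction acts up the slope with magnitude f = μN = 0.27 × 61.356 = 16.566 N.
Net force along the incline is 30.678 − 16.566 = 14.112 N, so a = 14.112 / 7 = 2.0160 m/s².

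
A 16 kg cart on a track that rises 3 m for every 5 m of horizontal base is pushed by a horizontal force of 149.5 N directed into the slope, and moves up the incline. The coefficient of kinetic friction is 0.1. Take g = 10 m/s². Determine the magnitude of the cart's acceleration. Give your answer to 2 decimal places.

1.53 m/s²

The horizontal push has components F cos 30.96° = 149.5 × 0.8575 = 128.196 N up the incline and F sin 30.96° = 149.5 × 0.5145 = 76.918 N pressing into the surface.
The normal force is therefore N = mg cos 30.96° + F sin 30.96° = 137.200 + 76.918 = 214.118 N, and kinetic friction down the slope is μN = 0.1 × 214.118 = 21.412 N.
Along the incline: F cos 30.96° − mg sin 30.96° − μN = ma, so 128.196 − 82.320 − 21.412 = 16 a, giving a = 1.5290 m/s².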